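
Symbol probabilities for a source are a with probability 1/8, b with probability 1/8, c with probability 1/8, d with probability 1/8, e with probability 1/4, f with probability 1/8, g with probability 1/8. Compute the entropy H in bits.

Each probability is a power of 1/2, so log₂(1/p) is an integer.
H = Σ p·log₂(1/p) = 1/8·3 + 1/8·3 + 1/8·3 + 1/8·3 + 1/4·2 + 1/8·3 + 1/8·3 = 2.75 bits.

2.75 bits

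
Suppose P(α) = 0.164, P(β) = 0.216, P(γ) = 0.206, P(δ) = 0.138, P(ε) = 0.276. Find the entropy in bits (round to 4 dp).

H = −Σ pᵢ log₂ pᵢ.
−0.164·log₂(0.164) = 0.4278
−0.216·log₂(0.216) = 0.4776
−0.206·log₂(0.206) = 0.4695
−0.138·log₂(0.138) = 0.3943
−0.276·log₂(0.276) = 0.5126
Sum ≈ 2.2817 → 2.2817 bits.

2.2817 bits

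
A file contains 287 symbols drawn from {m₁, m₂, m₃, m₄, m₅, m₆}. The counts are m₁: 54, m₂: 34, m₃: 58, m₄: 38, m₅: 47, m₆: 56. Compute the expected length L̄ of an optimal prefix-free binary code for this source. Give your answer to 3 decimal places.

2.603 bits/symbol

Probabilities are the counts divided by 287.
Repeatedly combine the two least-probable nodes; the expected code length is the sum of the merged weights.
merge 34/287 + 38/287 → 72/287
merge 47/287 + 54/287 → 101/287
merge 8/41 + 58/287 → 114/287
merge 72/287 + 101/287 → 173/287
merge 114/287 + 173/287 → 1
L = 72/287 + 101/287 + 114/287 + 173/287 + 1 = 747/287 ≈ 2.603 bits/symbol.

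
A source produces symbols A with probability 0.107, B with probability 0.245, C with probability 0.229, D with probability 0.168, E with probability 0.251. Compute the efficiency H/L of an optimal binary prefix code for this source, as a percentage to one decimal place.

Entropy H = −Σ p log₂ p ≈ 2.2620 bits.
Huffman merges: 107/1000+21/125→11/40; 229/1000+49/200→237/500; 251/1000+11/40→263/500; 237/500+263/500→1. L = 91/40 ≈ 2.2750.
Efficiency = H/L = 2.2620/2.2750 = 99.4%.

99.4%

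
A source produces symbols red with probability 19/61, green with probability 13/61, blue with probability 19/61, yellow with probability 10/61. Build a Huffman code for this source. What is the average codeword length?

2 bits/symbol

Repeatedly combine the two least-probable nodes; the expected code length is the sum of the merged weights.
merge 10/61 + 13/61 → 23/61
merge 19/61 + 19/61 → 38/61
merge 23/61 + 38/61 → 1
L = 23/61 + 38/61 + 1 = 2 bits/symbol.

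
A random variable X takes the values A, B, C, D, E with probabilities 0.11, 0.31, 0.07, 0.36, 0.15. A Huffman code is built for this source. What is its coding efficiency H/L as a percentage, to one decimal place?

Entropy H = −Σ p log₂ p ≈ 2.0838 bits.
Huffman merges: 7/100+11/100→9/50; 3/20+9/50→33/100; 31/100+33/100→16/25; 9/25+16/25→1. L = 43/20 ≈ 2.1500.
Efficiency = H/L = 2.0838/2.1500 = 96.9%.

96.9%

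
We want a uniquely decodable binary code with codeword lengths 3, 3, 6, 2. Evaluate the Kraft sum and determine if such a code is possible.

0.515625; yes

With common denominator 2^6 = 64: Σ 2^(−ℓᵢ) = 8/64 + 8/64 + 1/64 + 16/64 = 33/64 = 0.515625.
Kraft's inequality requires Σ ≤ 1; here Σ = 0.515625 ≤ 1, so such a prefix code exists.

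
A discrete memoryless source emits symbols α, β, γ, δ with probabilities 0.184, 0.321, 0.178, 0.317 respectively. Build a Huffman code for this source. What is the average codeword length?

2 bits/symbol

Repeatedly combine the two least-probable nodes; the expected code length is the sum of the merged weights.
merge 89/500 + 23/125 → 181/500
merge 317/1000 + 321/1000 → 319/500
merge 181/500 + 319/500 → 1
L = 181/500 + 319/500 + 1 = 2 bits/symbol.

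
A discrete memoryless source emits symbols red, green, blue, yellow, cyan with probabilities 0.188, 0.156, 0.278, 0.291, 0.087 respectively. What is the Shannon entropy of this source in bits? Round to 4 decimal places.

H = −Σ pᵢ log₂ pᵢ.
−0.188·log₂(0.188) = 0.4533
−0.156·log₂(0.156) = 0.4181
−0.278·log₂(0.278) = 0.5134
−0.291·log₂(0.291) = 0.5182
−0.087·log₂(0.087) = 0.3065
Sum ≈ 2.2096 → 2.2096 bits.

2.2096 bits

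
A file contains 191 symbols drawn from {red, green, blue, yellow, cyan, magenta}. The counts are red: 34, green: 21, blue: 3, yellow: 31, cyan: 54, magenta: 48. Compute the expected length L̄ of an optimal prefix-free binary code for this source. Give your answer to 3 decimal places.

2.414 bits/symbol

Probabilities are the counts divided by 191.
Repeatedly combine the two least-probable nodes; the expected code length is the sum of the merged weights.
merge 3/191 + 21/191 → 24/191
merge 24/191 + 31/191 → 55/191
merge 34/191 + 48/191 → 82/191
merge 54/191 + 55/191 → 109/191
merge 82/191 + 109/191 → 1
L = 24/191 + 55/191 + 82/191 + 109/191 + 1 = 461/191 ≈ 2.414 bits/symbol.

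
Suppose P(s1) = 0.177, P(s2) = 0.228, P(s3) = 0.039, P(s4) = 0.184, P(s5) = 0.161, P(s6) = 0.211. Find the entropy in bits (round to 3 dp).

H = −Σ pᵢ log₂ pᵢ.
−0.177·log₂(0.177) = 0.4422
−0.228·log₂(0.228) = 0.4863
−0.039·log₂(0.039) = 0.1825
−0.184·log₂(0.184) = 0.4494
−0.161·log₂(0.161) = 0.4242
−0.211·log₂(0.211) = 0.4736
Sum ≈ 2.4582 → 2.458 bits.

2.458 bits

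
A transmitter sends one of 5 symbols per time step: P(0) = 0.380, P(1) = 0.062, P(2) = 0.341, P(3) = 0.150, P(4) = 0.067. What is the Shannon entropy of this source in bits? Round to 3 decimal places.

1.980 bits

H = −Σ pᵢ log₂ pᵢ.
−0.380·log₂(0.380) = 0.5305
−0.062·log₂(0.062) = 0.2487
−0.341·log₂(0.341) = 0.5293
−0.150·log₂(0.150) = 0.4105
−0.067·log₂(0.067) = 0.2613
Sum ≈ 1.9803 → 1.980 bits.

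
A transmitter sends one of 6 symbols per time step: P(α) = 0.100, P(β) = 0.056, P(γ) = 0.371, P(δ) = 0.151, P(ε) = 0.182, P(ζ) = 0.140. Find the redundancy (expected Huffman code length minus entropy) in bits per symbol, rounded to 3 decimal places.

0.062 bits

Entropy H = −Σ p log₂ p ≈ 2.3521 bits.
Huffman merges: 7/125+1/10→39/250; 7/50+151/1000→291/1000; 39/250+91/500→169/500; 291/1000+169/500→629/1000; 371/1000+629/1000→1. L = 1207/500 ≈ 2.4140.
L − H = 2.4140 − 2.3521 = 0.062 bits.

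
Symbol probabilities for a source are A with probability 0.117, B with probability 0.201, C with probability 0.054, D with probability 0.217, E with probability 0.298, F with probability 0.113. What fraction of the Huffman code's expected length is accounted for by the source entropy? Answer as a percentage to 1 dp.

Entropy H = −Σ p log₂ p ≈ 2.4091 bits.
Huffman merges: 27/500+113/1000→167/1000; 117/1000+167/1000→71/250; 201/1000+217/1000→209/500; 71/250+149/500→291/500; 209/500+291/500→1. L = 2451/1000 ≈ 2.4510.
Efficiency = H/L = 2.4091/2.4510 = 98.3%.

98.3%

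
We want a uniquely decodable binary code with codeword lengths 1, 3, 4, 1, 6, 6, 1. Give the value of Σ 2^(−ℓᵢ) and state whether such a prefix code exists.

1.71875; no

With common denominator 2^6 = 64: Σ 2^(−ℓᵢ) = 32/64 + 8/64 + 4/64 + 32/64 + 1/64 + 1/64 + 32/64 = 110/64 = 1.71875.
Kraft's inequality requires Σ ≤ 1; here Σ = 1.71875 > 1, so no such prefix code exists.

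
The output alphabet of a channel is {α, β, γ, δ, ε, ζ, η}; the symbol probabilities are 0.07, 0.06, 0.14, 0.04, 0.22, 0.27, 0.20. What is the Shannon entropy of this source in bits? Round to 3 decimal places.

H = −Σ pᵢ log₂ pᵢ.
−0.07·log₂(0.07) = 0.2686
−0.06·log₂(0.06) = 0.2435
−0.14·log₂(0.14) = 0.3971
−0.04·log₂(0.04) = 0.1858
−0.22·log₂(0.22) = 0.4806
−0.27·log₂(0.27) = 0.5100
−0.20·log₂(0.20) = 0.4644
Sum ≈ 2.5499 → 2.550 bits.

2.550 bits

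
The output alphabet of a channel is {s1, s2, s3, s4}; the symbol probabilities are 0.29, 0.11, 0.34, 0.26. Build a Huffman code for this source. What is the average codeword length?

2 bits/symbol

Repeatedly combine the two least-probable nodes; the expected code length is the sum of the merged weights.
merge 11/100 + 13/50 → 37/100
merge 29/100 + 17/50 → 63/100
merge 37/100 + 63/100 → 1
L = 37/100 + 63/100 + 1 = 2 bits/symbol.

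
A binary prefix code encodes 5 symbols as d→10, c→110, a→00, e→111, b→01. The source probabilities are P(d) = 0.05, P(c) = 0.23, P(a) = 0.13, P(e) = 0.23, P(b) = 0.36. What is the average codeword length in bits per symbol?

L̄ = Σ pᵢ·ℓᵢ = 0.05·2 + 0.23·3 + 0.13·2 + 0.23·3 + 0.36·2 = 2.46 bits/symbol.

2.46 bits/symbol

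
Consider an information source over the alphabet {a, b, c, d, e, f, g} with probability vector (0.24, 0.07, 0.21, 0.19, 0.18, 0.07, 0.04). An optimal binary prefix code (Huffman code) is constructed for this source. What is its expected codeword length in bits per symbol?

Repeatedly combine the two least-probable nodes; the expected code length is the sum of the merged weights.
merge 1/25 + 7/100 → 11/100
merge 7/100 + 11/100 → 9/50
merge 9/50 + 9/50 → 9/25
merge 19/100 + 21/100 → 2/5
merge 6/25 + 9/25 → 3/5
merge 2/5 + 3/5 → 1
L = 11/100 + 9/50 + 9/25 + 2/5 + 3/5 + 1 = 53/20 = 2.65 bits/symbol.

2.65 bits/symbol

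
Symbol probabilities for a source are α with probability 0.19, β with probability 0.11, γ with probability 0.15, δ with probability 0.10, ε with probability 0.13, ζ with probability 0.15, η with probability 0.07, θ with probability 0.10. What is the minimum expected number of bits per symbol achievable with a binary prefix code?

2.98 bits/symbol

Repeatedly combine the two least-probable nodes; the expected code length is the sum of the merged weights.
merge 7/100 + 1/10 → 17/100
merge 1/10 + 11/100 → 21/100
merge 13/100 + 3/20 → 7/25
merge 3/20 + 17/100 → 8/25
merge 19/100 + 21/100 → 2/5
merge 7/25 + 8/25 → 3/5
merge 2/5 + 3/5 → 1
L = 17/100 + 21/100 + 7/25 + 8/25 + 2/5 + 3/5 + 1 = 149/50 = 2.98 bits/symbol.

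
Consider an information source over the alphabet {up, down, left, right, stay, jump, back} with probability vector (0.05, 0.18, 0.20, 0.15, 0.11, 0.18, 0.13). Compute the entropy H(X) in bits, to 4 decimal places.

2.7146 bits

H = −Σ pᵢ log₂ pᵢ.
−0.05·log₂(0.05) = 0.2161
−0.18·log₂(0.18) = 0.4453
−0.20·log₂(0.20) = 0.4644
−0.15·log₂(0.15) = 0.4105
−0.11·log₂(0.11) = 0.3503
−0.18·log₂(0.18) = 0.4453
−0.13·log₂(0.13) = 0.3826
Sum ≈ 2.7146 → 2.7146 bits.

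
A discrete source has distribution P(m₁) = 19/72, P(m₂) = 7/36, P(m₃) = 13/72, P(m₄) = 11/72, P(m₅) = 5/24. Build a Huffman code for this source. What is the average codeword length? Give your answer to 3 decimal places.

Repeatedly combine the two least-probable nodes; the expected code length is the sum of the merged weights.
merge 11/72 + 13/72 → 1/3
merge 7/36 + 5/24 → 29/72
merge 19/72 + 1/3 → 43/72
merge 29/72 + 43/72 → 1
L = 1/3 + 29/72 + 43/72 + 1 = 7/3 ≈ 2.333 bits/symbol.

2.333 bits/symbol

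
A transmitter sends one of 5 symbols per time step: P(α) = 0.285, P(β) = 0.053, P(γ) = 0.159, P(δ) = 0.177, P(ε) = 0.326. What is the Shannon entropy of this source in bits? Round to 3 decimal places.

H = −Σ pᵢ log₂ pᵢ.
−0.285·log₂(0.285) = 0.5161
−0.053·log₂(0.053) = 0.2246
−0.159·log₂(0.159) = 0.4218
−0.177·log₂(0.177) = 0.4422
−0.326·log₂(0.326) = 0.5272
Sum ≈ 2.1319 → 2.132 bits.

2.132 bits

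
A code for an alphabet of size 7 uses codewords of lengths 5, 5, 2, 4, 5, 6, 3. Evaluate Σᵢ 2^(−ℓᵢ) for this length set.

With common denominator 2^6 = 64: Σ 2^(−ℓᵢ) = 2/64 + 2/64 + 16/64 + 4/64 + 2/64 + 1/64 + 8/64 = 35/64 = 0.546875.

0.546875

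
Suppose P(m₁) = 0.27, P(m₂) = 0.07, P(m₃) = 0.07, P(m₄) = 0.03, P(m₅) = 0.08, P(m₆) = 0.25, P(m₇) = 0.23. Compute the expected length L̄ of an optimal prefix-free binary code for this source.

2.5 bits/symbol

Repeatedly combine the two least-probable nodes; the expected code length is the sum of the merged weights.
merge 3/100 + 7/100 → 1/10
merge 7/100 + 2/25 → 3/20
merge 1/10 + 3/20 → 1/4
merge 23/100 + 1/4 → 12/25
merge 1/4 + 27/100 → 13/25
merge 12/25 + 13/25 → 1
L = 1/10 + 3/20 + 1/4 + 12/25 + 13/25 + 1 = 5/2 = 2.5 bits/symbol.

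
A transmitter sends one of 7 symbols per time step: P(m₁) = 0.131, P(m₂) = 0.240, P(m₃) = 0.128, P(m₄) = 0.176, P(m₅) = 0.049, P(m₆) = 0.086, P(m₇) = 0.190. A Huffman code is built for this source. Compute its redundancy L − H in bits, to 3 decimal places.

0.033 bits

Entropy H = −Σ p log₂ p ≈ 2.6718 bits.
Huffman merges: 49/1000+43/500→27/200; 16/125+131/1000→259/1000; 27/200+22/125→311/1000; 19/100+6/25→43/100; 259/1000+311/1000→57/100; 43/100+57/100→1. L = 541/200 ≈ 2.7050.
L − H = 2.7050 − 2.6718 = 0.033 bits.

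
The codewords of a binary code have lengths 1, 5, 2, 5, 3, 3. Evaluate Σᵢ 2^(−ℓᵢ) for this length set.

With common denominator 2^5 = 32: Σ 2^(−ℓᵢ) = 16/32 + 1/32 + 8/32 + 1/32 + 4/32 + 4/32 = 34/32 = 1.0625.

1.0625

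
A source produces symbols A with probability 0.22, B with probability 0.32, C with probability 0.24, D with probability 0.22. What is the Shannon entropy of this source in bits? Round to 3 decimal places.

H = −Σ pᵢ log₂ pᵢ.
−0.22·log₂(0.22) = 0.4806
−0.32·log₂(0.32) = 0.5260
−0.24·log₂(0.24) = 0.4941
−0.22·log₂(0.22) = 0.4806
Sum ≈ 1.9813 → 1.981 bits.

1.981 bits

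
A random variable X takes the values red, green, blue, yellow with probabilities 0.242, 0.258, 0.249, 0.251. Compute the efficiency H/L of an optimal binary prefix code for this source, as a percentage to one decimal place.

100.0%

Entropy H = −Σ p log₂ p ≈ 1.9996 bits.
Huffman merges: 121/500+249/1000→491/1000; 251/1000+129/500→509/1000; 491/1000+509/1000→1. L = 2 ≈ 2.0000.
Efficiency = H/L = 1.9996/2.0000 = 100.0%.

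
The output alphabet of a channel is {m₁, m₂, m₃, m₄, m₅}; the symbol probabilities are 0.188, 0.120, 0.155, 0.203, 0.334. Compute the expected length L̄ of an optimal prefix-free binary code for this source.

Repeatedly combine the two least-probable nodes; the expected code length is the sum of the merged weights.
merge 3/25 + 31/200 → 11/40
merge 47/250 + 203/1000 → 391/1000
merge 11/40 + 167/500 → 609/1000
merge 391/1000 + 609/1000 → 1
L = 11/40 + 391/1000 + 609/1000 + 1 = 91/40 = 2.275 bits/symbol.

2.275 bits/symbol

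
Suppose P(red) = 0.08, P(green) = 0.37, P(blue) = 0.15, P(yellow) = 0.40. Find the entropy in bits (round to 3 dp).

1.762 bits

H = −Σ pᵢ log₂ pᵢ.
−0.08·log₂(0.08) = 0.2915
−0.37·log₂(0.37) = 0.5307
−0.15·log₂(0.15) = 0.4105
−0.40·log₂(0.40) = 0.5288
Sum ≈ 1.7616 → 1.762 bits.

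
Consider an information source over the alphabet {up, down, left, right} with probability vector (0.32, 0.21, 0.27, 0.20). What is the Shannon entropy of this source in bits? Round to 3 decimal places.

H = −Σ pᵢ log₂ pᵢ.
−0.32·log₂(0.32) = 0.5260
−0.21·log₂(0.21) = 0.4728
−0.27·log₂(0.27) = 0.5100
−0.20·log₂(0.20) = 0.4644
Sum ≈ 1.9733 → 1.973 bits.

1.973 bits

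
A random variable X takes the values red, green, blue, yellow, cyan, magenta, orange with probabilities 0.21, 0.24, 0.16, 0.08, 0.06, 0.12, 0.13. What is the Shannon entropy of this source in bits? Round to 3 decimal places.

H = −Σ pᵢ log₂ pᵢ.
−0.21·log₂(0.21) = 0.4728
−0.24·log₂(0.24) = 0.4941
−0.16·log₂(0.16) = 0.4230
−0.08·log₂(0.08) = 0.2915
−0.06·log₂(0.06) = 0.2435
−0.12·log₂(0.12) = 0.3671
−0.13·log₂(0.13) = 0.3826
Sum ≈ 2.6747 → 2.675 bits.

2.675 bits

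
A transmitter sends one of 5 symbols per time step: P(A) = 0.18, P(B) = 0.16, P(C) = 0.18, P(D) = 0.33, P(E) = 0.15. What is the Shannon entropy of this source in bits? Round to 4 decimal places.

2.2520 bits

H = −Σ pᵢ log₂ pᵢ.
−0.18·log₂(0.18) = 0.4453
−0.16·log₂(0.16) = 0.4230
−0.18·log₂(0.18) = 0.4453
−0.33·log₂(0.33) = 0.5278
−0.15·log₂(0.15) = 0.4105
Sum ≈ 2.2520 → 2.2520 bits.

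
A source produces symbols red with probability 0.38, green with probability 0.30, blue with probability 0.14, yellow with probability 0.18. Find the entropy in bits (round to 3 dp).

H = −Σ pᵢ log₂ pᵢ.
−0.38·log₂(0.38) = 0.5305
−0.30·log₂(0.30) = 0.5211
−0.14·log₂(0.14) = 0.3971
−0.18·log₂(0.18) = 0.4453
Sum ≈ 1.8940 → 1.894 bits.

1.894 bits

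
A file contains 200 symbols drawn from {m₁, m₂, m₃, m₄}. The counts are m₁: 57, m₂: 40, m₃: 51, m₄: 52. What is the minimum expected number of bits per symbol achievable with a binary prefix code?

2 bits/symbol

Probabilities are the counts divided by 200.
Repeatedly combine the two least-probable nodes; the expected code length is the sum of the merged weights.
merge 1/5 + 51/200 → 91/200
merge 13/50 + 57/200 → 109/200
merge 91/200 + 109/200 → 1
L = 91/200 + 109/200 + 1 = 2 bits/symbol.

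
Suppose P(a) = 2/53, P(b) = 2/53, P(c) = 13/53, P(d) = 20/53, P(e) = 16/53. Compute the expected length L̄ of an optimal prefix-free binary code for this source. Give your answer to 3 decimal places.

2.019 bits/symbol

Repeatedly combine the two least-probable nodes; the expected code length is the sum of the merged weights.
merge 2/53 + 2/53 → 4/53
merge 4/53 + 13/53 → 17/53
merge 16/53 + 17/53 → 33/53
merge 20/53 + 33/53 → 1
L = 4/53 + 17/53 + 33/53 + 1 = 107/53 ≈ 2.019 bits/symbol.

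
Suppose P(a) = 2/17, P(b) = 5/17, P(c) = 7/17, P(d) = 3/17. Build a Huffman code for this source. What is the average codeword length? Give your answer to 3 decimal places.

1.882 bits/symbol

Repeatedly combine the two least-probable nodes; the expected code length is the sum of the merged weights.
merge 2/17 + 3/17 → 5/17
merge 5/17 + 5/17 → 10/17
merge 7/17 + 10/17 → 1
L = 5/17 + 10/17 + 1 = 32/17 ≈ 1.882 bits/symbol.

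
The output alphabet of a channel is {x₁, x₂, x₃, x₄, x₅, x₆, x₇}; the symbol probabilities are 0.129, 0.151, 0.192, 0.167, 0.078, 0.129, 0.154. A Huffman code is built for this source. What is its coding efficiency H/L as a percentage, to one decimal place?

Entropy H = −Σ p log₂ p ≈ 2.7652 bits.
Huffman merges: 39/500+129/1000→207/1000; 129/1000+151/1000→7/25; 77/500+167/1000→321/1000; 24/125+207/1000→399/1000; 7/25+321/1000→601/1000; 399/1000+601/1000→1. L = 351/125 ≈ 2.8080.
Efficiency = H/L = 2.7652/2.8080 = 98.5%.

98.5%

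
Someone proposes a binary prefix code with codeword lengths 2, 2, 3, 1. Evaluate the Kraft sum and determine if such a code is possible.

1.125; no

With common denominator 2^3 = 8: Σ 2^(−ℓᵢ) = 2/8 + 2/8 + 1/8 + 4/8 = 9/8 = 1.125.
Kraft's inequality requires Σ ≤ 1; here Σ = 1.125 > 1, so no such prefix code exists.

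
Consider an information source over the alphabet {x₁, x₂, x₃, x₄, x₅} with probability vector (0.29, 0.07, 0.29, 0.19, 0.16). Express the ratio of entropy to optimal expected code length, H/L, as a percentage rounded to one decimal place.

Entropy H = −Σ p log₂ p ≈ 2.1826 bits.
Huffman merges: 7/100+4/25→23/100; 19/100+23/100→21/50; 29/100+29/100→29/50; 21/50+29/50→1. L = 223/100 ≈ 2.2300.
Efficiency = H/L = 2.1826/2.2300 = 97.9%.

97.9%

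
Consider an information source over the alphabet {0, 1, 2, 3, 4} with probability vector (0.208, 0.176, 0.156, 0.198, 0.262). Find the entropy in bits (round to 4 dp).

2.2993 bits

H = −Σ pᵢ log₂ pᵢ.
−0.208·log₂(0.208) = 0.4712
−0.176·log₂(0.176) = 0.4411
−0.156·log₂(0.156) = 0.4181
−0.198·log₂(0.198) = 0.4626
−0.262·log₂(0.262) = 0.5063
Sum ≈ 2.2993 → 2.2993 bits.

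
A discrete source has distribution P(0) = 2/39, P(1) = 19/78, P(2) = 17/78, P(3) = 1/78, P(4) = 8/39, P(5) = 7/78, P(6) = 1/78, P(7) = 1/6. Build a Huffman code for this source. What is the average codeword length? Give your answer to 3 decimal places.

2.603 bits/symbol

Repeatedly combine the two least-probable nodes; the expected code length is the sum of the merged weights.
merge 1/78 + 1/78 → 1/39
merge 1/39 + 2/39 → 1/13
merge 1/13 + 7/78 → 1/6
merge 1/6 + 1/6 → 1/3
merge 8/39 + 17/78 → 11/26
merge 19/78 + 1/3 → 15/26
merge 11/26 + 15/26 → 1
L = 1/39 + 1/13 + 1/6 + 1/3 + 11/26 + 15/26 + 1 = 203/78 ≈ 2.603 bits/symbol.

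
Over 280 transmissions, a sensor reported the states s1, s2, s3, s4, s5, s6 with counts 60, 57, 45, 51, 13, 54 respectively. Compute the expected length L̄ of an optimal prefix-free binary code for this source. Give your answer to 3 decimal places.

Probabilities are the counts divided by 280.
Repeatedly combine the two least-probable nodes; the expected code length is the sum of the merged weights.
merge 13/280 + 9/56 → 29/140
merge 51/280 + 27/140 → 3/8
merge 57/280 + 29/140 → 23/56
merge 3/14 + 3/8 → 33/56
merge 23/56 + 33/56 → 1
L = 29/140 + 3/8 + 23/56 + 33/56 + 1 = 723/280 ≈ 2.582 bits/symbol.

2.582 bits/symbol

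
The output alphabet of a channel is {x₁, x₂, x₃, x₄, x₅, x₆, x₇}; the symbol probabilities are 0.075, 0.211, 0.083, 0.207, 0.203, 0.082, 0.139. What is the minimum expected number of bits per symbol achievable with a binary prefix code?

2.739 bits/symbol

Repeatedly combine the two least-probable nodes; the expected code length is the sum of the merged weights.
merge 3/40 + 41/500 → 157/1000
merge 83/1000 + 139/1000 → 111/500
merge 157/1000 + 203/1000 → 9/25
merge 207/1000 + 211/1000 → 209/500
merge 111/500 + 9/25 → 291/500
merge 209/500 + 291/500 → 1
L = 157/1000 + 111/500 + 9/25 + 209/500 + 291/500 + 1 = 2739/1000 = 2.739 bits/symbol.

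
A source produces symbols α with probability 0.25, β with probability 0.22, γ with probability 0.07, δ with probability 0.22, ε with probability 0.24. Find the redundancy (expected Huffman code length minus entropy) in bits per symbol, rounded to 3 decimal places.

Entropy H = −Σ p log₂ p ≈ 2.2238 bits.
Huffman merges: 7/100+11/50→29/100; 11/50+6/25→23/50; 1/4+29/100→27/50; 23/50+27/50→1. L = 229/100 ≈ 2.2900.
L − H = 2.2900 − 2.2238 = 0.066 bits.

0.066 bits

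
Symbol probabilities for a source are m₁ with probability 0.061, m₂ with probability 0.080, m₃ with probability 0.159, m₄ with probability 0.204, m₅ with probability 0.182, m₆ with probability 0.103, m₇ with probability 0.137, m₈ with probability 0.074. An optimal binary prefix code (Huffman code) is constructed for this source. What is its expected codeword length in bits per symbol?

Repeatedly combine the two least-probable nodes; the expected code length is the sum of the merged weights.
merge 61/1000 + 37/500 → 27/200
merge 2/25 + 103/1000 → 183/1000
merge 27/200 + 137/1000 → 34/125
merge 159/1000 + 91/500 → 341/1000
merge 183/1000 + 51/250 → 387/1000
merge 34/125 + 341/1000 → 613/1000
merge 387/1000 + 613/1000 → 1
L = 27/200 + 183/1000 + 34/125 + 341/1000 + 387/1000 + 613/1000 + 1 = 2931/1000 = 2.931 bits/symbol.

2.931 bits/symbol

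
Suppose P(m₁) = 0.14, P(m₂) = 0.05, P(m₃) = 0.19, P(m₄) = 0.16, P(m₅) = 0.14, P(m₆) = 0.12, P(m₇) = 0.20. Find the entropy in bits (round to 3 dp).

2.720 bits

H = −Σ pᵢ log₂ pᵢ.
−0.14·log₂(0.14) = 0.3971
−0.05·log₂(0.05) = 0.2161
−0.19·log₂(0.19) = 0.4552
−0.16·log₂(0.16) = 0.4230
−0.14·log₂(0.14) = 0.3971
−0.12·log₂(0.12) = 0.3671
−0.20·log₂(0.20) = 0.4644
Sum ≈ 2.7200 → 2.720 bits.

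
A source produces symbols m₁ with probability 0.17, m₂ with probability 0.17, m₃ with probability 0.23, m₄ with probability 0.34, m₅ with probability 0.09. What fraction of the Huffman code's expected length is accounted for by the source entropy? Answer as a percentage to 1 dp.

Entropy H = −Σ p log₂ p ≈ 2.1987 bits.
Huffman merges: 9/100+17/100→13/50; 17/100+23/100→2/5; 13/50+17/50→3/5; 2/5+3/5→1. L = 113/50 ≈ 2.2600.
Efficiency = H/L = 2.1987/2.2600 = 97.3%.

97.3%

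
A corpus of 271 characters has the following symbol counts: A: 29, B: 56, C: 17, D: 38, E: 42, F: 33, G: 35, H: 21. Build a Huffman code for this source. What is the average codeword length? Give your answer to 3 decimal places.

2.934 bits/symbol

Probabilities are the counts divided by 271.
Repeatedly combine the two least-probable nodes; the expected code length is the sum of the merged weights.
merge 17/271 + 21/271 → 38/271
merge 29/271 + 33/271 → 62/271
merge 35/271 + 38/271 → 73/271
merge 38/271 + 42/271 → 80/271
merge 56/271 + 62/271 → 118/271
merge 73/271 + 80/271 → 153/271
merge 118/271 + 153/271 → 1
L = 38/271 + 62/271 + 73/271 + 80/271 + 118/271 + 153/271 + 1 = 795/271 ≈ 2.934 bits/symbol.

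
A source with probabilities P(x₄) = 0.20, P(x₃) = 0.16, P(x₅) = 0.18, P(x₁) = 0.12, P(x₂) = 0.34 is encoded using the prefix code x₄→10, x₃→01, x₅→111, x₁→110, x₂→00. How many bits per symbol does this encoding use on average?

2.3 bits/symbol

L̄ = Σ pᵢ·ℓᵢ = 0.20·2 + 0.16·2 + 0.18·3 + 0.12·3 + 0.34·2 = 2.3 bits/symbol.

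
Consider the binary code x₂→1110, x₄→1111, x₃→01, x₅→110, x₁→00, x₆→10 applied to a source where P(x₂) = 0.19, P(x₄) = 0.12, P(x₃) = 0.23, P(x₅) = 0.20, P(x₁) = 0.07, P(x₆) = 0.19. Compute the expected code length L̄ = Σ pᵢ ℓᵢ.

L̄ = Σ pᵢ·ℓᵢ = 0.19·4 + 0.12·4 + 0.23·2 + 0.20·3 + 0.07·2 + 0.19·2 = 2.82 bits/symbol.

2.82 bits/symbol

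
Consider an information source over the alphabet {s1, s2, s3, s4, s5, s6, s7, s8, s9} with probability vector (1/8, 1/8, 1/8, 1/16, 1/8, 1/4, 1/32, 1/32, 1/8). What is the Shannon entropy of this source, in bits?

Each probability is a power of 1/2, so log₂(1/p) is an integer.
H = Σ p·log₂(1/p) = 1/8·3 + 1/8·3 + 1/8·3 + 1/16·4 + 1/8·3 + 1/4·2 + 1/32·5 + 1/32·5 + 1/8·3 = 2.9375 bits.

2.9375 bits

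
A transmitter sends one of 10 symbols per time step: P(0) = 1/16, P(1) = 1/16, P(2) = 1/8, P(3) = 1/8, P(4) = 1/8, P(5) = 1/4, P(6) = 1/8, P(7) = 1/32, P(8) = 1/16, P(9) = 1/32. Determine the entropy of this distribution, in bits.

3.0625 bits

Each probability is a power of 1/2, so log₂(1/p) is an integer.
H = Σ p·log₂(1/p) = 1/16·4 + 1/16·4 + 1/8·3 + 1/8·3 + 1/8·3 + 1/4·2 + 1/8·3 + 1/32·5 + 1/16·4 + 1/32·5 = 3.0625 bits.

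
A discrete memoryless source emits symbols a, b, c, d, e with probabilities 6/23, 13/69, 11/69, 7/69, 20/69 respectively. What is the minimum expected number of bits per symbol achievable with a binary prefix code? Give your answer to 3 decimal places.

Repeatedly combine the two least-probable nodes; the expected code length is the sum of the merged weights.
merge 7/69 + 11/69 → 6/23
merge 13/69 + 6/23 → 31/69
merge 6/23 + 20/69 → 38/69
merge 31/69 + 38/69 → 1
L = 6/23 + 31/69 + 38/69 + 1 = 52/23 ≈ 2.261 bits/symbol.

2.261 bits/symbol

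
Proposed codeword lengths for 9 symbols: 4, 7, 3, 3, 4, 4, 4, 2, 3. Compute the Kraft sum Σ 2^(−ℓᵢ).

With common denominator 2^7 = 128: Σ 2^(−ℓᵢ) = 8/128 + 1/128 + 16/128 + 16/128 + 8/128 + 8/128 + 8/128 + 32/128 + 16/128 = 113/128 = 0.8828125.

0.8828125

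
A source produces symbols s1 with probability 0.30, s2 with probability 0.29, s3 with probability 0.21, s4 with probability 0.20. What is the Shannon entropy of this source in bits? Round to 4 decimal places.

1.9762 bits

H = −Σ pᵢ log₂ pᵢ.
−0.30·log₂(0.30) = 0.5211
−0.29·log₂(0.29) = 0.5179
−0.21·log₂(0.21) = 0.4728
−0.20·log₂(0.20) = 0.4644
Sum ≈ 1.9762 → 1.9762 bits.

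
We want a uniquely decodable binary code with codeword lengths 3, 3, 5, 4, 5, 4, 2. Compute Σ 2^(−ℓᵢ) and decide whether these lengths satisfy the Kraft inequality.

With common denominator 2^5 = 32: Σ 2^(−ℓᵢ) = 4/32 + 4/32 + 1/32 + 2/32 + 1/32 + 2/32 + 8/32 = 22/32 = 0.6875.
Kraft's inequality requires Σ ≤ 1; here Σ = 0.6875 ≤ 1, so such a prefix code exists.

0.6875; yes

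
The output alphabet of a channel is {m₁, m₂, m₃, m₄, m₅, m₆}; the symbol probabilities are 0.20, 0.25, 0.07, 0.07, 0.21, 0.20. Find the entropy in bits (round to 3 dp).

2.439 bits

H = −Σ pᵢ log₂ pᵢ.
−0.20·log₂(0.20) = 0.4644
−0.25·log₂(0.25) = 0.5000
−0.07·log₂(0.07) = 0.2686
−0.07·log₂(0.07) = 0.2686
−0.21·log₂(0.21) = 0.4728
−0.20·log₂(0.20) = 0.4644
Sum ≈ 2.4387 → 2.439 bits.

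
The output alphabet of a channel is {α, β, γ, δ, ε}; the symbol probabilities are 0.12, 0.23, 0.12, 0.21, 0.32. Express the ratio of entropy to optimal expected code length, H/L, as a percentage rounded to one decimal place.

99.1%

Entropy H = −Σ p log₂ p ≈ 2.2207 bits.
Huffman merges: 3/25+3/25→6/25; 21/100+23/100→11/25; 6/25+8/25→14/25; 11/25+14/25→1. L = 56/25 ≈ 2.2400.
Efficiency = H/L = 2.2207/2.2400 = 99.1%.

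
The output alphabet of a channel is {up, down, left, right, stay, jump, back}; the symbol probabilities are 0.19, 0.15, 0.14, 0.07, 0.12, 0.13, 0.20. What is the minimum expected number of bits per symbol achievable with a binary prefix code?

Repeatedly combine the two least-probable nodes; the expected code length is the sum of the merged weights.
merge 7/100 + 3/25 → 19/100
merge 13/100 + 7/50 → 27/100
merge 3/20 + 19/100 → 17/50
merge 19/100 + 1/5 → 39/100
merge 27/100 + 17/50 → 61/100
merge 39/100 + 61/100 → 1
L = 19/100 + 27/100 + 17/50 + 39/100 + 61/100 + 1 = 14/5 = 2.8 bits/symbol.

2.8 bits/symbol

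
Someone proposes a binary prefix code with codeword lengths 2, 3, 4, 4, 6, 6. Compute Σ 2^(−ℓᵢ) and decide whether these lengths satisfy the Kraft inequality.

0.53125; yes

With common denominator 2^6 = 64: Σ 2^(−ℓᵢ) = 16/64 + 8/64 + 4/64 + 4/64 + 1/64 + 1/64 = 34/64 = 0.53125.
Kraft's inequality requires Σ ≤ 1; here Σ = 0.53125 ≤ 1, so such a prefix code exists.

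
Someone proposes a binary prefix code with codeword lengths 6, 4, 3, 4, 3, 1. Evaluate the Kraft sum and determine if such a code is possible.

With common denominator 2^6 = 64: Σ 2^(−ℓᵢ) = 1/64 + 4/64 + 8/64 + 4/64 + 8/64 + 32/64 = 57/64 = 0.890625.
Kraft's inequality requires Σ ≤ 1; here Σ = 0.890625 ≤ 1, so such a prefix code exists.

0.890625; yes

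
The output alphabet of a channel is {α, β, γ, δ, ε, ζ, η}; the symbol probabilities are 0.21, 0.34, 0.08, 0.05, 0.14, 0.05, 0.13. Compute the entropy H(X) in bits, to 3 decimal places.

H = −Σ pᵢ log₂ pᵢ.
−0.21·log₂(0.21) = 0.4728
−0.34·log₂(0.34) = 0.5292
−0.08·log₂(0.08) = 0.2915
−0.05·log₂(0.05) = 0.2161
−0.14·log₂(0.14) = 0.3971
−0.05·log₂(0.05) = 0.2161
−0.13·log₂(0.13) = 0.3826
Sum ≈ 2.5055 → 2.505 bits.

2.505 bits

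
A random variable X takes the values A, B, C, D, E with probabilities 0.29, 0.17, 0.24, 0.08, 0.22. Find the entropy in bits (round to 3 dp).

H = −Σ pᵢ log₂ pᵢ.
−0.29·log₂(0.29) = 0.5179
−0.17·log₂(0.17) = 0.4346
−0.24·log₂(0.24) = 0.4941
−0.08·log₂(0.08) = 0.2915
−0.22·log₂(0.22) = 0.4806
Sum ≈ 2.2187 → 2.219 bits.

2.219 bits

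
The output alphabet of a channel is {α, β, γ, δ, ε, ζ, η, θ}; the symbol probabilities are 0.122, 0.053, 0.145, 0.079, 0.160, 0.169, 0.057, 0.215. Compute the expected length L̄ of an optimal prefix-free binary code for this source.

2.895 bits/symbol

Repeatedly combine the two least-probable nodes; the expected code length is the sum of the merged weights.
merge 53/1000 + 57/1000 → 11/100
merge 79/1000 + 11/100 → 189/1000
merge 61/500 + 29/200 → 267/1000
merge 4/25 + 169/1000 → 329/1000
merge 189/1000 + 43/200 → 101/250
merge 267/1000 + 329/1000 → 149/250
merge 101/250 + 149/250 → 1
L = 11/100 + 189/1000 + 267/1000 + 329/1000 + 101/250 + 149/250 + 1 = 579/200 = 2.895 bits/symbol.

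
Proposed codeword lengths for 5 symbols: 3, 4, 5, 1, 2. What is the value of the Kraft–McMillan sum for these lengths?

With common denominator 2^5 = 32: Σ 2^(−ℓᵢ) = 4/32 + 2/32 + 1/32 + 16/32 + 8/32 = 31/32 = 0.96875.

0.96875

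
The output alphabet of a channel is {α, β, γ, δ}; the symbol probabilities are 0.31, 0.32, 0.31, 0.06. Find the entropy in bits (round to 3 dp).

H = −Σ pᵢ log₂ pᵢ.
−0.31·log₂(0.31) = 0.5238
−0.32·log₂(0.32) = 0.5260
−0.31·log₂(0.31) = 0.5238
−0.06·log₂(0.06) = 0.2435
Sum ≈ 1.8172 → 1.817 bits.

1.817 bits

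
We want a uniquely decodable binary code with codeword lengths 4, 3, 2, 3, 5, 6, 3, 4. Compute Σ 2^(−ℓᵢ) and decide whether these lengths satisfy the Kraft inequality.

With common denominator 2^6 = 64: Σ 2^(−ℓᵢ) = 4/64 + 8/64 + 16/64 + 8/64 + 2/64 + 1/64 + 8/64 + 4/64 = 51/64 = 0.796875.
Kraft's inequality requires Σ ≤ 1; here Σ = 0.796875 ≤ 1, so such a prefix code exists.

0.796875; yes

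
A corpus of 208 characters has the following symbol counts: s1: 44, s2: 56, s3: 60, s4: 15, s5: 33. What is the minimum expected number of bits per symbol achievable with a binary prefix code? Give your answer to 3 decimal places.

Probabilities are the counts divided by 208.
Repeatedly combine the two least-probable nodes; the expected code length is the sum of the merged weights.
merge 15/208 + 33/208 → 3/13
merge 11/52 + 3/13 → 23/52
merge 7/26 + 15/52 → 29/52
merge 23/52 + 29/52 → 1
L = 3/13 + 23/52 + 29/52 + 1 = 29/13 ≈ 2.231 bits/symbol.

2.231 bits/symbol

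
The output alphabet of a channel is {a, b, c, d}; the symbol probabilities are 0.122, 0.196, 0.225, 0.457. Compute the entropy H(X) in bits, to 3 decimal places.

H = −Σ pᵢ log₂ pᵢ.
−0.122·log₂(0.122) = 0.3703
−0.196·log₂(0.196) = 0.4608
−0.225·log₂(0.225) = 0.4842
−0.457·log₂(0.457) = 0.5163
Sum ≈ 1.8316 → 1.832 bits.

1.832 bits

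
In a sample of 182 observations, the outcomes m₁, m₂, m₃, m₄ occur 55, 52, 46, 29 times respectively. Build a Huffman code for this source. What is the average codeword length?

Probabilities are the counts divided by 182.
Repeatedly combine the two least-probable nodes; the expected code length is the sum of the merged weights.
merge 29/182 + 23/91 → 75/182
merge 2/7 + 55/182 → 107/182
merge 75/182 + 107/182 → 1
L = 75/182 + 107/182 + 1 = 2 bits/symbol.

2 bits/symbol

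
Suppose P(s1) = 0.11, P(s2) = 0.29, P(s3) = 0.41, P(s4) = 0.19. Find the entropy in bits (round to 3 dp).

1.851 bits

H = −Σ pᵢ log₂ pᵢ.
−0.11·log₂(0.11) = 0.3503
−0.29·log₂(0.29) = 0.5179
−0.41·log₂(0.41) = 0.5274
−0.19·log₂(0.19) = 0.4552
Sum ≈ 1.8508 → 1.851 bits.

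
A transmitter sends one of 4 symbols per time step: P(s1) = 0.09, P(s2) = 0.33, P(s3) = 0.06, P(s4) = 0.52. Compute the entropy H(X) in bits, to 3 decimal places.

1.575 bits

H = −Σ pᵢ log₂ pᵢ.
−0.09·log₂(0.09) = 0.3127
−0.33·log₂(0.33) = 0.5278
−0.06·log₂(0.06) = 0.2435
−0.52·log₂(0.52) = 0.4906
Sum ≈ 1.5746 → 1.575 bits.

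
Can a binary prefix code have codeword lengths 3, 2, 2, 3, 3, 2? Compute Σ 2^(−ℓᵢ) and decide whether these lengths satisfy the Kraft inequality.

1.125; no

With common denominator 2^3 = 8: Σ 2^(−ℓᵢ) = 1/8 + 2/8 + 2/8 + 1/8 + 1/8 + 2/8 = 9/8 = 1.125.
Kraft's inequality requires Σ ≤ 1; here Σ = 1.125 > 1, so no such prefix code exists.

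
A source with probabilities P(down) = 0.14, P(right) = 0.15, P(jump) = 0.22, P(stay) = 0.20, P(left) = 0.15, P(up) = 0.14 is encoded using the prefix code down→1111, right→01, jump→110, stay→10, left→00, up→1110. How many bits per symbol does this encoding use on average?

2.78 bits/symbol

L̄ = Σ pᵢ·ℓᵢ = 0.14·4 + 0.15·2 + 0.22·3 + 0.20·2 + 0.15·2 + 0.14·4 = 2.78 bits/symbol.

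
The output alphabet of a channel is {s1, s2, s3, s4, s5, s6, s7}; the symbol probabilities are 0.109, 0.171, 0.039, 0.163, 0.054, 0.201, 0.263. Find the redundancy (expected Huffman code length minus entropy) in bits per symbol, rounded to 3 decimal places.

0.036 bits

Entropy H = −Σ p log₂ p ≈ 2.5928 bits.
Huffman merges: 39/1000+27/500→93/1000; 93/1000+109/1000→101/500; 163/1000+171/1000→167/500; 201/1000+101/500→403/1000; 263/1000+167/500→597/1000; 403/1000+597/1000→1. L = 2629/1000 ≈ 2.6290.
L − H = 2.6290 − 2.5928 = 0.036 bits.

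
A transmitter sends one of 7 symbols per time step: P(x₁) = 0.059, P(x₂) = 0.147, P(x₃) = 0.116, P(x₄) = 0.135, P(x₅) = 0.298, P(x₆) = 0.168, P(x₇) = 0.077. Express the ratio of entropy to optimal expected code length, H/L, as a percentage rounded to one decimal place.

Entropy H = −Σ p log₂ p ≈ 2.6357 bits.
Huffman merges: 59/1000+77/1000→17/125; 29/250+27/200→251/1000; 17/125+147/1000→283/1000; 21/125+251/1000→419/1000; 283/1000+149/500→581/1000; 419/1000+581/1000→1. L = 267/100 ≈ 2.6700.
Efficiency = H/L = 2.6357/2.6700 = 98.7%.

98.7%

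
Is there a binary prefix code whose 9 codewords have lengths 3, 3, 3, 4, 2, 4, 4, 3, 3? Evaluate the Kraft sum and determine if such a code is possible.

1.0625; no

With common denominator 2^4 = 16: Σ 2^(−ℓᵢ) = 2/16 + 2/16 + 2/16 + 1/16 + 4/16 + 1/16 + 1/16 + 2/16 + 2/16 = 17/16 = 1.0625.
Kraft's inequality requires Σ ≤ 1; here Σ = 1.0625 > 1, so no such prefix code exists.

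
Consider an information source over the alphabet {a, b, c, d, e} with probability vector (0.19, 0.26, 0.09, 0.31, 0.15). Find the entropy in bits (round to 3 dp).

2.208 bits

H = −Σ pᵢ log₂ pᵢ.
−0.19·log₂(0.19) = 0.4552
−0.26·log₂(0.26) = 0.5053
−0.09·log₂(0.09) = 0.3127
−0.31·log₂(0.31) = 0.5238
−0.15·log₂(0.15) = 0.4105
Sum ≈ 2.2075 → 2.208 bits.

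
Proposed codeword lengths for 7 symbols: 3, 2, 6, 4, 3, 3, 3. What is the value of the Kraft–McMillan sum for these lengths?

With common denominator 2^6 = 64: Σ 2^(−ℓᵢ) = 8/64 + 16/64 + 1/64 + 4/64 + 8/64 + 8/64 + 8/64 = 53/64 = 0.828125.

0.828125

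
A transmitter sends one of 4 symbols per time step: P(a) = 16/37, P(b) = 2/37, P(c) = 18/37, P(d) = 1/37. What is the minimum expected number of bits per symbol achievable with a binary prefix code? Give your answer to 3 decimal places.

Repeatedly combine the two least-probable nodes; the expected code length is the sum of the merged weights.
merge 1/37 + 2/37 → 3/37
merge 3/37 + 16/37 → 19/37
merge 18/37 + 19/37 → 1
L = 3/37 + 19/37 + 1 = 59/37 ≈ 1.595 bits/symbol.

1.595 bits/symbol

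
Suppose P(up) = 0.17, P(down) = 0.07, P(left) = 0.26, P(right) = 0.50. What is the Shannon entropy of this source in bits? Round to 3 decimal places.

1.708 bits

H = −Σ pᵢ log₂ pᵢ.
−0.17·log₂(0.17) = 0.4346
−0.07·log₂(0.07) = 0.2686
−0.26·log₂(0.26) = 0.5053
−0.50·log₂(0.50) = 0.5000
Sum ≈ 1.7084 → 1.708 bits.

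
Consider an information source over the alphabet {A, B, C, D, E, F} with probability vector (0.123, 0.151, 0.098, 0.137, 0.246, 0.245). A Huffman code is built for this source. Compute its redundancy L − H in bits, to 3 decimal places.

0.009 bits

Entropy H = −Σ p log₂ p ≈ 2.4998 bits.
Huffman merges: 49/500+123/1000→221/1000; 137/1000+151/1000→36/125; 221/1000+49/200→233/500; 123/500+36/125→267/500; 233/500+267/500→1. L = 2509/1000 ≈ 2.5090.
L − H = 2.5090 − 2.4998 = 0.009 bits.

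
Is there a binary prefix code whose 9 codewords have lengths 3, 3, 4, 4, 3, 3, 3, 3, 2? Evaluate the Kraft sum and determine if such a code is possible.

With common denominator 2^4 = 16: Σ 2^(−ℓᵢ) = 2/16 + 2/16 + 1/16 + 1/16 + 2/16 + 2/16 + 2/16 + 2/16 + 4/16 = 18/16 = 1.125.
Kraft's inequality requires Σ ≤ 1; here Σ = 1.125 > 1, so no such prefix code exists.

1.125; no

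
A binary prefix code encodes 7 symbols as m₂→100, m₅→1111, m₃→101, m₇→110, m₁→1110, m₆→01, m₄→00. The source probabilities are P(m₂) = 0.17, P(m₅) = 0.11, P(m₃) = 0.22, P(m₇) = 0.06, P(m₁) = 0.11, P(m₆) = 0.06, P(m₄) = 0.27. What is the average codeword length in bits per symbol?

L̄ = Σ pᵢ·ℓᵢ = 0.17·3 + 0.11·4 + 0.22·3 + 0.06·3 + 0.11·4 + 0.06·2 + 0.27·2 = 2.89 bits/symbol.

2.89 bits/symbol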